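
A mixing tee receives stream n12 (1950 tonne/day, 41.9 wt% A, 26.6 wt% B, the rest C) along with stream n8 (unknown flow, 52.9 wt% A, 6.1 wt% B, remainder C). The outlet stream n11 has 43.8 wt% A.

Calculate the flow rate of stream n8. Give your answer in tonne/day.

407.1 tonne/day

Let n8 be the unknown flow. Total out = 1950 + n8.
A balance: 817.05 + 0.529·n8 = 0.438·(1950 + n8)
(0.529 − 0.438)·n8 = 0.438×1950 − 817.05 = 37.05
n8 = 37.05 / 0.091 = 407.14 tonne/day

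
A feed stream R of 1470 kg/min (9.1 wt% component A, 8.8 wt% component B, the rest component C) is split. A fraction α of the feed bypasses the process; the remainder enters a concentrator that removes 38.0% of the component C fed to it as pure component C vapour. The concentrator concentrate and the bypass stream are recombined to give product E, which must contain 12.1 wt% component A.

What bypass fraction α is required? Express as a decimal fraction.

0.205

All 1470×0.091 = 133.77 kg/min of component A reaches E, so E = 133.77/0.121 = 1105.5 kg/min and vapour = 364.46 kg/min.
The evaporator receives (1−α)·1470 of feed at 0.821 component C and removes 0.380 of that component C:
0.380×0.821×(1−α)×1470 = 364.46
(1−α) = 364.46/458.61 = 0.7947;  α = 0.2053.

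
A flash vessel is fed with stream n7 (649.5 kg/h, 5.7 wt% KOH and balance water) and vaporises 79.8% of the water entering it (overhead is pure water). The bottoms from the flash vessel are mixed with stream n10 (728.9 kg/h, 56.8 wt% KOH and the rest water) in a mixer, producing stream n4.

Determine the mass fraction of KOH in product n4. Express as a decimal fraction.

0.5070

Vapour removed = 0.798×0.943×649.5 = 488.76 kg/h; concentrate = 160.74 kg/h.
KOH reaching the mixer = 37.022 (from concentrate) + 728.9×0.568 = 451.04 kg/h.
Product flow = 160.74 + 728.9 = 889.64 kg/h; KOH fraction = 0.5070.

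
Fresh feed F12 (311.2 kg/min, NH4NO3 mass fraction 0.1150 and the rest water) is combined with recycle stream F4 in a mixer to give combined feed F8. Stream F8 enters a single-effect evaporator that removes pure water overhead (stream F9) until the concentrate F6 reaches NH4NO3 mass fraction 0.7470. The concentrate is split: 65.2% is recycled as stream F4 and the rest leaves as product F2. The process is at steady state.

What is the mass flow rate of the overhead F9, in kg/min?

Overall NH4NO3 balance (none leaves overhead): NH4NO3 in fresh feed = NH4NO3 in product, i.e. 311.2×0.115 = (1−0.652)·F6·0.747.
F6 = 35.788/(0.747×0.348) = 137.67 kg/min.
Recycle F4 = 0.652×137.67 = 89.76 kg/min.
Combined feed F8 = 311.2 + 89.76 = 400.96 kg/min.
Overhead F9 = F8 − F6 = 400.96 − 137.67 = 263.29 kg/min.

263.3 kg/min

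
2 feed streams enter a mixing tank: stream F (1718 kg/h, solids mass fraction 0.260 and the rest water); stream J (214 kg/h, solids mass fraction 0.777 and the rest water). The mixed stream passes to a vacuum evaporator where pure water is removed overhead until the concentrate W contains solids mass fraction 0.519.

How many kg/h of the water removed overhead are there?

solids entering = 1718×0.260 + 214×0.777 = 612.96 kg/h.
All solids reports to W, so W = 612.96/0.519 = 1181 kg/h.
Total feed = 1932 kg/h; overhead = 1932 − 1181 = 750.96 kg/h.

751 kg/h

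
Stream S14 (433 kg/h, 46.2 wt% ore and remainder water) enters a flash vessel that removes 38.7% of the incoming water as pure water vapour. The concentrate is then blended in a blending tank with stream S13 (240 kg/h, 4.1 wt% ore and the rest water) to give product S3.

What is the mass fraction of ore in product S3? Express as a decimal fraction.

0.360

Vapour removed = 0.387×0.538×433 = 90.153 kg/h; concentrate = 342.85 kg/h.
ore reaching the mixer = 200.05 (from concentrate) + 240×0.041 = 209.89 kg/h.
Product flow = 342.85 + 240 = 582.85 kg/h; ore fraction = 0.360.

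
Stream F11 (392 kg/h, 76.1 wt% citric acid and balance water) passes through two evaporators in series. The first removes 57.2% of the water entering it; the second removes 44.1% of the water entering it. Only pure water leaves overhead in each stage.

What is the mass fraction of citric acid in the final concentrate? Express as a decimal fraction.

water in feed = 392×0.239 = 93.688 kg/h.
After stage 1: water left = (1−0.572)×93.688 = 40.098; stream total = 338.41 kg/h.
After stage 2: water left = (1−0.441)×40.098 = 22.415; final concentrate = 320.73 kg/h.
citric acid fraction = 298.31/320.73 = 0.930.

0.930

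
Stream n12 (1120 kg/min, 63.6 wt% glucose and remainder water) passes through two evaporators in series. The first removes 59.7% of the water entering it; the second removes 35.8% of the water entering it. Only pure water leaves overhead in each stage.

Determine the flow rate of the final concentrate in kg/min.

water in feed = 1120×0.364 = 407.68 kg/min.
After stage 1: water left = (1−0.597)×407.68 = 164.3; stream total = 876.62 kg/min.
After stage 2: water left = (1−0.358)×164.3 = 105.48; final concentrate = 817.8 kg/min.

817.8 kg/min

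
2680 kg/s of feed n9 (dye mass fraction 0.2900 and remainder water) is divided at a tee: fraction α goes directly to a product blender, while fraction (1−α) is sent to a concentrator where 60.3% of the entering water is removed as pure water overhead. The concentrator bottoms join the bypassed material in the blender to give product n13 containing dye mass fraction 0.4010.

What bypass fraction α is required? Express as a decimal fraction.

All 2680×0.290 = 777.2 kg/s of dye reaches n13, so n13 = 777.2/0.401 = 1938.2 kg/s and vapour = 741.85 kg/s.
The evaporator receives (1−α)·2680 of feed at 0.710 water and removes 0.603 of that water:
0.603×0.710×(1−α)×2680 = 741.85
(1−α) = 741.85/1147.4 = 0.6466;  α = 0.3534.

0.353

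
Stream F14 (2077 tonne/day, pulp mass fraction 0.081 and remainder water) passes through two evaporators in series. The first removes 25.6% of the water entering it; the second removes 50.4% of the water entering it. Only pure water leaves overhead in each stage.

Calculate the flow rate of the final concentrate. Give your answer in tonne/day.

872.6 tonne/day

water in feed = 2077×0.919 = 1908.8 tonne/day.
After stage 1: water left = (1−0.256)×1908.8 = 1420.1; stream total = 1588.4 tonne/day.
After stage 2: water left = (1−0.504)×1420.1 = 704.38; final concentrate = 872.62 tonne/day.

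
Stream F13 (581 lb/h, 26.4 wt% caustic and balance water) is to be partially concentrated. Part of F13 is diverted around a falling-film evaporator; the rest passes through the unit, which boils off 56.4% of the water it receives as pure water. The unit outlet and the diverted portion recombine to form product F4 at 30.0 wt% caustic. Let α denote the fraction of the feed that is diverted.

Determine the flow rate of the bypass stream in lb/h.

All 581×0.264 = 153.38 lb/h of caustic reaches F4, so F4 = 153.38/0.300 = 511.28 lb/h and vapour = 69.72 lb/h.
The evaporator receives (1−α)·581 of feed at 0.736 water and removes 0.564 of that water:
0.564×0.736×(1−α)×581 = 69.72
(1−α) = 69.72/241.18 = 0.2891;  α = 0.7109.
Bypass flow = 0.7109×581 = 413.04 lb/h.

413 lb/h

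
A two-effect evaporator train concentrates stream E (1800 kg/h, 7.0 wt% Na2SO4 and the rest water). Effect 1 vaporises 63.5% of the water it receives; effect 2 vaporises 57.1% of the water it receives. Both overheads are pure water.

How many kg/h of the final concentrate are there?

388.1 kg/h

water in feed = 1800×0.930 = 1674 kg/h.
After stage 1: water left = (1−0.635)×1674 = 611.01; stream total = 737.01 kg/h.
After stage 2: water left = (1−0.571)×611.01 = 262.12; final concentrate = 388.12 kg/h.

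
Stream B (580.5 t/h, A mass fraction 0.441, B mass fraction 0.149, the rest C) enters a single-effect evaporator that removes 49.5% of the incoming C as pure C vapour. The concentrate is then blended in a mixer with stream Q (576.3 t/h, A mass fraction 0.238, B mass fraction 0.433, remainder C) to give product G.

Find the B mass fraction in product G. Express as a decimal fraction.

0.323

Vapour removed = 0.495×0.410×580.5 = 117.81 t/h; concentrate = 462.69 t/h.
B reaching the mixer = 86.495 (from concentrate) + 576.3×0.433 = 336.03 t/h.
Product flow = 462.69 + 576.3 = 1039 t/h; B fraction = 0.323.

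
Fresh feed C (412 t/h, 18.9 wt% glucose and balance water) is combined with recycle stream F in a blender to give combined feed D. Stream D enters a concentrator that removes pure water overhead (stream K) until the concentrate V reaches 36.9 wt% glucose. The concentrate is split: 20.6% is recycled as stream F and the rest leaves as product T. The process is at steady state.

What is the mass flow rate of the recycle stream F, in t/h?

54.75 t/h

Overall glucose balance (none leaves overhead): glucose in fresh feed = glucose in product, i.e. 412×0.189 = (1−0.206)·V·0.369.
V = 77.868/(0.369×0.794) = 265.77 t/h.
Recycle F = 0.206×265.77 = 54.749 t/h.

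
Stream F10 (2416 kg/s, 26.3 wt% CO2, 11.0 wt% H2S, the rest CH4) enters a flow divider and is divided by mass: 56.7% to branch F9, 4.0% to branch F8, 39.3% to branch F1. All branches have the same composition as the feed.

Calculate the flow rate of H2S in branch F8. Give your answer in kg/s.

10.63 kg/s

Branch F8 total = 0.040×2416 = 96.64 kg/s.
H2S in F8 = 0.110×96.64 = 10.63 kg/s.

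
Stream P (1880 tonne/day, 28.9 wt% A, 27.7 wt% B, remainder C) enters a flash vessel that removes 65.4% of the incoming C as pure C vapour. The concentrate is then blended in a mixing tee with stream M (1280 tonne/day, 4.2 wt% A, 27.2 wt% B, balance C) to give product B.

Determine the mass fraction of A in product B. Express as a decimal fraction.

Vapour removed = 0.654×0.434×1880 = 533.61 tonne/day; concentrate = 1346.4 tonne/day.
A reaching the mixer = 543.32 (from concentrate) + 1280×0.042 = 597.08 tonne/day.
Product flow = 1346.4 + 1280 = 2626.4 tonne/day; A fraction = 0.227.

0.227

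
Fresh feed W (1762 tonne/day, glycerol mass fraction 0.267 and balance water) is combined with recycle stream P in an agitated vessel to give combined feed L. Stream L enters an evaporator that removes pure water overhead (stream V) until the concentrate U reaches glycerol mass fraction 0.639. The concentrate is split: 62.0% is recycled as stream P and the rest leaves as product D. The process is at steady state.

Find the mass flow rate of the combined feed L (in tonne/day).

Overall glycerol balance (none leaves overhead): glycerol in fresh feed = glycerol in product, i.e. 1762×0.267 = (1−0.620)·U·0.639.
U = 470.45/(0.639×0.380) = 1937.5 tonne/day.
Recycle P = 0.620×1937.5 = 1201.2 tonne/day.
Combined feed L = 1762 + 1201.2 = 2963.2 tonne/day.

2963 tonne/day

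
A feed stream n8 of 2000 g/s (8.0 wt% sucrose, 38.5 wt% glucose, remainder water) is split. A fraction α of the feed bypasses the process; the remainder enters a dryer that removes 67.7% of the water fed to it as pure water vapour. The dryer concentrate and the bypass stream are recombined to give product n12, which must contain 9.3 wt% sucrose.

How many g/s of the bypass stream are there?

All 2000×0.080 = 160 g/s of sucrose reaches n12, so n12 = 160/0.093 = 1720.4 g/s and vapour = 279.57 g/s.
The evaporator receives (1−α)·2000 of feed at 0.535 water and removes 0.677 of that water:
0.677×0.535×(1−α)×2000 = 279.57
(1−α) = 279.57/724.39 = 0.3859;  α = 0.6141.
Bypass flow = 0.6141×2000 = 1228.1 g/s.

1228 g/s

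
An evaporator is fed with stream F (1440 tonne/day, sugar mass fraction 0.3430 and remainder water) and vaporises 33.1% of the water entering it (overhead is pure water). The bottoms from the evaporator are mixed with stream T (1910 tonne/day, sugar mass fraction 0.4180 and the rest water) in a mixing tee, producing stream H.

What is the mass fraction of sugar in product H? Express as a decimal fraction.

Vapour removed = 0.331×0.657×1440 = 313.15 tonne/day; concentrate = 1126.8 tonne/day.
sugar reaching the mixer = 493.92 (from concentrate) + 1910×0.418 = 1292.3 tonne/day.
Product flow = 1126.8 + 1910 = 3036.8 tonne/day; sugar fraction = 0.4255.

0.4255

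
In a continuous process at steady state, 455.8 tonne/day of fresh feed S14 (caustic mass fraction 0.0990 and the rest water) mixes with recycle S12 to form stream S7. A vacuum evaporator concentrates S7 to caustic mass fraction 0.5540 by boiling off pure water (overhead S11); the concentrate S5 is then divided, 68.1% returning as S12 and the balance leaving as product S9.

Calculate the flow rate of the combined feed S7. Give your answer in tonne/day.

Overall caustic balance (none leaves overhead): caustic in fresh feed = caustic in product, i.e. 455.8×0.099 = (1−0.681)·S5·0.554.
S5 = 45.124/(0.554×0.319) = 255.33 tonne/day.
Recycle S12 = 0.681×255.33 = 173.88 tonne/day.
Combined feed S7 = 455.8 + 173.88 = 629.68 tonne/day.

629.7 tonne/day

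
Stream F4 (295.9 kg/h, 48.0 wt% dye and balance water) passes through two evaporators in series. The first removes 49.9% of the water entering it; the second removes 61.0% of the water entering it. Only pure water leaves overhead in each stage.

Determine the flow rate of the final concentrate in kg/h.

water in feed = 295.9×0.520 = 153.87 kg/h.
After stage 1: water left = (1−0.499)×153.87 = 77.088; stream total = 219.12 kg/h.
After stage 2: water left = (1−0.610)×77.088 = 30.064; final concentrate = 172.1 kg/h.

172.1 kg/h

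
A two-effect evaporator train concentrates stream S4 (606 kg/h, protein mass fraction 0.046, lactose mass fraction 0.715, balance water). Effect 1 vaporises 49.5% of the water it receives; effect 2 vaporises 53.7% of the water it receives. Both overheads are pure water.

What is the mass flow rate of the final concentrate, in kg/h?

water in feed = 606×0.239 = 144.83 kg/h.
After stage 1: water left = (1−0.495)×144.83 = 73.141; stream total = 534.31 kg/h.
After stage 2: water left = (1−0.537)×73.141 = 33.864; final concentrate = 495.03 kg/h.

495 kg/h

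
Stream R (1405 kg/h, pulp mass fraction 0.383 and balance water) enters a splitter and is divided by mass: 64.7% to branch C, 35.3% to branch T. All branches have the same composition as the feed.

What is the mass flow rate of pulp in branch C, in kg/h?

Branch C total = 0.647×1405 = 909.04 kg/h.
pulp in C = 0.383×909.04 = 348.16 kg/h.

348.2 kg/h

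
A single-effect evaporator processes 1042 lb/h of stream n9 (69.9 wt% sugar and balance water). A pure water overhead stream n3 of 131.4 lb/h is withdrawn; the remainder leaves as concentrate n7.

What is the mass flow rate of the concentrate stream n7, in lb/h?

Concentrate = 1042 − 131.4 = 910.6 lb/h.

910.6 lb/h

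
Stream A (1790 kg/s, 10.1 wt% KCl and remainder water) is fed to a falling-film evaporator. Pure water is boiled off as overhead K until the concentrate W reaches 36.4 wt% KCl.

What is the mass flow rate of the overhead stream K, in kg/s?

1293 kg/s

KCl is conserved: 1790×0.101 = 180.79 kg/s all reports to the concentrate.
Concentrate = 180.79/(target fraction) = 496.68 kg/s.
Overhead = 1790 − 496.68 = 1293.3 kg/s.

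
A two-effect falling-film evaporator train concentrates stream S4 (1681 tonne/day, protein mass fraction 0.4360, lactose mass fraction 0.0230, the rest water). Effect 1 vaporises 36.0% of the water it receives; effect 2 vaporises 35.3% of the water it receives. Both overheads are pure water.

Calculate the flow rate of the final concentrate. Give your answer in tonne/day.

water in feed = 1681×0.541 = 909.42 tonne/day.
After stage 1: water left = (1−0.360)×909.42 = 582.03; stream total = 1353.6 tonne/day.
After stage 2: water left = (1−0.353)×582.03 = 376.57; final concentrate = 1148.2 tonne/day.

1148 tonne/day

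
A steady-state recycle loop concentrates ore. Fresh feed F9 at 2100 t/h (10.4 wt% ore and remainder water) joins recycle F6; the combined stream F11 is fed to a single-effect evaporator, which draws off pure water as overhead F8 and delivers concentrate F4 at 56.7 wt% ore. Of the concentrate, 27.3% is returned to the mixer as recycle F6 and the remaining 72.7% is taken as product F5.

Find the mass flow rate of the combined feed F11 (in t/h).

Overall ore balance (none leaves overhead): ore in fresh feed = ore in product, i.e. 2100×0.104 = (1−0.273)·F4·0.567.
F4 = 218.4/(0.567×0.727) = 529.83 t/h.
Recycle F6 = 0.273×529.83 = 144.64 t/h.
Combined feed F11 = 2100 + 144.64 = 2244.6 t/h.

2245 t/h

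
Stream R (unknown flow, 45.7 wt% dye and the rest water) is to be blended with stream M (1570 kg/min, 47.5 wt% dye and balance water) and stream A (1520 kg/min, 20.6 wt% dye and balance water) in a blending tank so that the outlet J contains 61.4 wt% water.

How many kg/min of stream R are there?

Let R be the unknown flow. Total out = 3090 + R.
water balance: 2031.1 + 0.543·R = 0.614·(3090 + R)
(0.543 − 0.614)·R = 0.614×3090 − 2031.1 = -133.87
R = -133.87 / -0.071 = 1885.5 kg/min

1885 kg/min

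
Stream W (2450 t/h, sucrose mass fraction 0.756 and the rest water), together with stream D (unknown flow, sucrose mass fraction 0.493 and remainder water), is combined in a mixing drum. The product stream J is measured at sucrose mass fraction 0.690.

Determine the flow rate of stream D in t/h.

820.8 t/h

Let D be the unknown flow. Total out = 2450 + D.
sucrose balance: 1852.2 + 0.493·D = 0.690·(2450 + D)
(0.493 − 0.690)·D = 0.690×2450 − 1852.2 = -161.7
D = -161.7 / -0.197 = 820.81 t/h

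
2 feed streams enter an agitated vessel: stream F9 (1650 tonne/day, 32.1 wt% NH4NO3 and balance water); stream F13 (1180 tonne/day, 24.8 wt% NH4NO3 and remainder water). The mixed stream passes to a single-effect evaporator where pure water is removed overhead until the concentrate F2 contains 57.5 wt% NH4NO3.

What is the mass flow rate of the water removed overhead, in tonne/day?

1400 tonne/day

NH4NO3 entering = 1650×0.321 + 1180×0.248 = 822.29 tonne/day.
All NH4NO3 reports to F2, so F2 = 822.29/0.575 = 1430.1 tonne/day.
Total feed = 2830 tonne/day; overhead = 2830 − 1430.1 = 1399.9 tonne/day.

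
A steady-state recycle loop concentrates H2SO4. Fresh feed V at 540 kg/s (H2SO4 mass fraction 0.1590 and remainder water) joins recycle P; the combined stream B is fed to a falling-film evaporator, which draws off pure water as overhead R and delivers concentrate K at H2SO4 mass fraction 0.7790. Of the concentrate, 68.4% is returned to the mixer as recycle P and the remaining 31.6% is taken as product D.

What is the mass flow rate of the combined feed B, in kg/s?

778.6 kg/s

Overall H2SO4 balance (none leaves overhead): H2SO4 in fresh feed = H2SO4 in product, i.e. 540×0.159 = (1−0.684)·K·0.779.
K = 85.86/(0.779×0.316) = 348.79 kg/s.
Recycle P = 0.684×348.79 = 238.57 kg/s.
Combined feed B = 540 + 238.57 = 778.57 kg/s.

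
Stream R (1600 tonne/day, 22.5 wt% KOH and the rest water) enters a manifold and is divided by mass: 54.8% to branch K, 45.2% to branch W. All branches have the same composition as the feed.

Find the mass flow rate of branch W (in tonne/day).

Branch W flow = 0.452×1600 = 723.2 tonne/day.

723.2 tonne/day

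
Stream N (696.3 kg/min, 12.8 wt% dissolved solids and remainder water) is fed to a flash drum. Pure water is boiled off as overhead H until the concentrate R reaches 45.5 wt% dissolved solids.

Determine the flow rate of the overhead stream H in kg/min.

500.4 kg/min

dissolved solids is conserved: 696.3×0.128 = 89.126 kg/min all reports to the concentrate.
Concentrate = 89.126/(target fraction) = 195.88 kg/min.
Overhead = 696.3 − 195.88 = 500.42 kg/min.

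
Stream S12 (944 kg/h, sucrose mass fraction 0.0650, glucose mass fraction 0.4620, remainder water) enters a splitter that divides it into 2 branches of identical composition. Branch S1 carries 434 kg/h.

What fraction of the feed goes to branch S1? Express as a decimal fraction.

0.460

Fraction to S1 = 434/944 = 0.4597.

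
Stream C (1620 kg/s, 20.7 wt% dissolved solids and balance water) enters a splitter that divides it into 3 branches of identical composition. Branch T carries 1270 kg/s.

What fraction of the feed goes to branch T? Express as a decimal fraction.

0.784

Fraction to T = 1270/1620 = 0.7840.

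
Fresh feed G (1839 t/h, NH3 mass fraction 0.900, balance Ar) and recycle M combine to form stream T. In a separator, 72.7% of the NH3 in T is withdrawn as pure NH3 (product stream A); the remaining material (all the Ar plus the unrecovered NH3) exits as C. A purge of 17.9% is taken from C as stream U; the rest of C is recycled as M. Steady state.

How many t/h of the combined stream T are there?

3161 t/h

Ar enters only via G and leaves only via the purge: 1839×0.100 = 0.179×(Ar in C), and the separator passes all Ar, so Ar in T = Ar in C = 1027.4 t/h.
NH3 in T: m_A = 1839×0.900 + (1−0.179)·(1−0.727)·m_A, so m_A = 1655.1/0.7759 = 2133.2 t/h.
T = 2133.2 + 1027.4 = 3160.6 t/h.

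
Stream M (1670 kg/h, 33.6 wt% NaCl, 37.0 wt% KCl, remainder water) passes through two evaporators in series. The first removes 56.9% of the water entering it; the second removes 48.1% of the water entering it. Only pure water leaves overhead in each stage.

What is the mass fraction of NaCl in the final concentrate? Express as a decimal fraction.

0.435

water in feed = 1670×0.294 = 490.98 kg/h.
After stage 1: water left = (1−0.569)×490.98 = 211.61; stream total = 1390.6 kg/h.
After stage 2: water left = (1−0.481)×211.61 = 109.83; final concentrate = 1288.8 kg/h.
NaCl fraction = 561.12/1288.8 = 0.435.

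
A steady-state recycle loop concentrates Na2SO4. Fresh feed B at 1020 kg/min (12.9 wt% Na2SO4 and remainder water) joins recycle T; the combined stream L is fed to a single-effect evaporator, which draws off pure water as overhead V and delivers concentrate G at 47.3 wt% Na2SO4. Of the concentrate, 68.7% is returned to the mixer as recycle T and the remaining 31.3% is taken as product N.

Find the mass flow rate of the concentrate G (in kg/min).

Overall Na2SO4 balance (none leaves overhead): Na2SO4 in fresh feed = Na2SO4 in product, i.e. 1020×0.129 = (1−0.687)·G·0.473.
G = 131.58/(0.473×0.313) = 888.76 kg/min.

888.8 kg/min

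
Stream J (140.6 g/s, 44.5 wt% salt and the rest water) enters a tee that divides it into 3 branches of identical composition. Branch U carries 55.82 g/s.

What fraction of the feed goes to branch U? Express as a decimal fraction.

Fraction to U = 55.82/140.6 = 0.3970.

0.397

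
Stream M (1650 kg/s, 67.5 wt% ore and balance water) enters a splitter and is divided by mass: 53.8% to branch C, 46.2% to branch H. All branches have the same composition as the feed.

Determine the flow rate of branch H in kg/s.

762.3 kg/s

Branch H flow = 0.462×1650 = 762.3 kg/s.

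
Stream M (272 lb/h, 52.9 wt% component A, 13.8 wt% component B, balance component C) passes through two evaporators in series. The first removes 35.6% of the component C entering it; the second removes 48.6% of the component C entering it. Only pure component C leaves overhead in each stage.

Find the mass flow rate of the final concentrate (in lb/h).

211.4 lb/h

component C in feed = 272×0.333 = 90.576 lb/h.
After stage 1: component C left = (1−0.356)×90.576 = 58.331; stream total = 239.75 lb/h.
After stage 2: component C left = (1−0.486)×58.331 = 29.982; final concentrate = 211.41 lb/h.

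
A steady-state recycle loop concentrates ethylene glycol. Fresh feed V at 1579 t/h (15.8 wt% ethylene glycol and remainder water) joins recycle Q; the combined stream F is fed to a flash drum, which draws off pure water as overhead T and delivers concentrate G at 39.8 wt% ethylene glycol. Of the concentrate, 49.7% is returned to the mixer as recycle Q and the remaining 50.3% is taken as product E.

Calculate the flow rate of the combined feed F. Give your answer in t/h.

Overall ethylene glycol balance (none leaves overhead): ethylene glycol in fresh feed = ethylene glycol in product, i.e. 1579×0.158 = (1−0.497)·G·0.398.
G = 249.48/(0.398×0.503) = 1246.2 t/h.
Recycle Q = 0.497×1246.2 = 619.36 t/h.
Combined feed F = 1579 + 619.36 = 2198.4 t/h.

2198 t/h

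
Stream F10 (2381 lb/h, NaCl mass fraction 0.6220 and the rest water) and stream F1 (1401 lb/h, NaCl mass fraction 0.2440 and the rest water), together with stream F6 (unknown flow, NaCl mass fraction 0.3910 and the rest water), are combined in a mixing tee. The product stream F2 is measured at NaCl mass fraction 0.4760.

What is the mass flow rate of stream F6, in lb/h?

Let F6 be the unknown flow. Total out = 3782 + F6.
NaCl balance: 1822.8 + 0.391·F6 = 0.476·(3782 + F6)
(0.391 − 0.476)·F6 = 0.476×3782 − 1822.8 = -22.594
F6 = -22.594 / -0.085 = 265.81 lb/h

265.8 lb/h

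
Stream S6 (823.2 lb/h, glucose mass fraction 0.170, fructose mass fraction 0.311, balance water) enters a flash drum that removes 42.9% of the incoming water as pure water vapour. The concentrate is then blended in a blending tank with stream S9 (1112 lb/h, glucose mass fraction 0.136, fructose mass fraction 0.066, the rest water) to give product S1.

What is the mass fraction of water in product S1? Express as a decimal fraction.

Vapour removed = 0.429×0.519×823.2 = 183.29 lb/h; concentrate = 639.91 lb/h.
water reaching the mixer = 243.95 (from concentrate) + 1112×0.798 = 1131.3 lb/h.
Product flow = 639.91 + 1112 = 1751.9 lb/h; water fraction = 0.646.

0.646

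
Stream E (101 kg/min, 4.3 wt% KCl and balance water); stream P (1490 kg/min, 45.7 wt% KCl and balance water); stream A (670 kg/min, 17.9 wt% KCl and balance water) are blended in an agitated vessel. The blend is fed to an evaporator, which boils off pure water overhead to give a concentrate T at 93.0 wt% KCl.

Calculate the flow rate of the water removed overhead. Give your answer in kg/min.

1395 kg/min

KCl entering = 101×0.043 + 1490×0.457 + 670×0.179 = 805.2 kg/min.
All KCl reports to T, so T = 805.2/0.930 = 865.81 kg/min.
Total feed = 2261 kg/min; overhead = 2261 − 865.81 = 1395.2 kg/min.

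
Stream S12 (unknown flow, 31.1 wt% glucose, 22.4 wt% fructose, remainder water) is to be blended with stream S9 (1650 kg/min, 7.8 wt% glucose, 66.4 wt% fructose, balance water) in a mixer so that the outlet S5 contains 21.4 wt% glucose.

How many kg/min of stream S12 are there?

2313 kg/min

Let S12 be the unknown flow. Total out = 1650 + S12.
glucose balance: 128.7 + 0.311·S12 = 0.214·(1650 + S12)
(0.311 − 0.214)·S12 = 0.214×1650 − 128.7 = 224.4
S12 = 224.4 / 0.097 = 2313.4 kg/min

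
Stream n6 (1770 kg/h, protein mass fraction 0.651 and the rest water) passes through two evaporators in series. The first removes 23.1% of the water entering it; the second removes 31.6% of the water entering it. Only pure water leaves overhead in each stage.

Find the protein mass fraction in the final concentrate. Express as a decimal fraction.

0.780

water in feed = 1770×0.349 = 617.73 kg/h.
After stage 1: water left = (1−0.231)×617.73 = 475.03; stream total = 1627.3 kg/h.
After stage 2: water left = (1−0.316)×475.03 = 324.92; final concentrate = 1477.2 kg/h.
protein fraction = 1152.3/1477.2 = 0.780.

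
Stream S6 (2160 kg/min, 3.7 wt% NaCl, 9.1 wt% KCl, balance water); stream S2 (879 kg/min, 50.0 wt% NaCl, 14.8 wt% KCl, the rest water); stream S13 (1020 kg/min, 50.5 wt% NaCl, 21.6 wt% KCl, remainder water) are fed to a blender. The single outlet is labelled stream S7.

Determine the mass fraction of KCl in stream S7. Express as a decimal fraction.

Total flow out = 2160 + 879 + 1020 = 4059 kg/min.
KCl in = 2160×0.091 + 879×0.148 + 1020×0.216 = 546.97 kg/min.
KCl mass fraction in S7 = 546.97/4059 = 0.135.

0.135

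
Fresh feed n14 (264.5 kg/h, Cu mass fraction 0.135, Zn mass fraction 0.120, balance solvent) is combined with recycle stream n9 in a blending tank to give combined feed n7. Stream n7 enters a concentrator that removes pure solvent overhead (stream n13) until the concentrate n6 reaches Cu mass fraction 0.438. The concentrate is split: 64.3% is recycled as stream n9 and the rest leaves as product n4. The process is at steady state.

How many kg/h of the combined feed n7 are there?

411.3 kg/h

Overall Cu balance (none leaves overhead): Cu in fresh feed = Cu in product, i.e. 264.5×0.135 = (1−0.643)·n6·0.438.
n6 = 35.708/(0.438×0.357) = 228.36 kg/h.
Recycle n9 = 0.643×228.36 = 146.83 kg/h.
Combined feed n7 = 264.5 + 146.83 = 411.33 kg/h.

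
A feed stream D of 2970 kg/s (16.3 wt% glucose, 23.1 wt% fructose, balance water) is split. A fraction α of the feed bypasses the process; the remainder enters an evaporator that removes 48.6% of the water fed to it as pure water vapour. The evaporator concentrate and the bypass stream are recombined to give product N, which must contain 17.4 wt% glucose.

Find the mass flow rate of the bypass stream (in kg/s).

All 2970×0.163 = 484.11 kg/s of glucose reaches N, so N = 484.11/0.174 = 2782.2 kg/s and vapour = 187.76 kg/s.
The evaporator receives (1−α)·2970 of feed at 0.606 water and removes 0.486 of that water:
0.486×0.606×(1−α)×2970 = 187.76
(1−α) = 187.76/874.71 = 0.2147;  α = 0.7853.
Bypass flow = 0.7853×2970 = 2332.5 kg/s.

2332 kg/s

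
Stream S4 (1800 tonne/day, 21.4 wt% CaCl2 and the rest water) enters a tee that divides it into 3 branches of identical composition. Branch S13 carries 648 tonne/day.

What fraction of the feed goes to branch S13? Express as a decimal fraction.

Fraction to S13 = 648/1800 = 0.3600.

0.360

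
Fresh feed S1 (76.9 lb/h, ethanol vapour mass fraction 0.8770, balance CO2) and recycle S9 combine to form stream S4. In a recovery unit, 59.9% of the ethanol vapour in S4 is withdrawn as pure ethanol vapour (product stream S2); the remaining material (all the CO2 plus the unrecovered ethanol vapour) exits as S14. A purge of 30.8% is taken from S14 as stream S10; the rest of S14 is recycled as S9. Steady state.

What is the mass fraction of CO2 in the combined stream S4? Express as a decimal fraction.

CO2 enters only via S1 and leaves only via the purge: 76.9×0.123 = 0.308×(CO2 in S14), and the recovery unit passes all CO2, so CO2 in S4 = CO2 in S14 = 30.71 lb/h.
ethanol vapour in S4: m_A = 76.9×0.877 + (1−0.308)·(1−0.599)·m_A, so m_A = 67.441/0.7225 = 93.343 lb/h.
S4 = 93.343 + 30.71 = 124.05 lb/h.
CO2 fraction in S4 = 30.71/124.05 = 0.2476.

0.2476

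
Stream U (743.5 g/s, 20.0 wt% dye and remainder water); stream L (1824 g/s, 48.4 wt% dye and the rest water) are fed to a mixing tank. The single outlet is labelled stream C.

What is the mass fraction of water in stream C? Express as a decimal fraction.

Total flow out = 743.5 + 1824 = 2567.5 g/s.
water in = 743.5×0.800 + 1824×0.516 = 1536 g/s.
water mass fraction in C = 1536/2567.5 = 0.5982.

0.5982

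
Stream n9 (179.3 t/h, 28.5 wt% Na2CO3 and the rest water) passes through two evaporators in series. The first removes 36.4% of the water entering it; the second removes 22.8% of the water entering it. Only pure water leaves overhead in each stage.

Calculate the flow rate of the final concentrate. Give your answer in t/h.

114 t/h

water in feed = 179.3×0.715 = 128.2 t/h.
After stage 1: water left = (1−0.364)×128.2 = 81.535; stream total = 132.64 t/h.
After stage 2: water left = (1−0.228)×81.535 = 62.945; final concentrate = 114.05 t/h.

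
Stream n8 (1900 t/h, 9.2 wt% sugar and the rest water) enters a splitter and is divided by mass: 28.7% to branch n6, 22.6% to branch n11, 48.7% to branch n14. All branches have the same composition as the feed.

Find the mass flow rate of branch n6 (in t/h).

545.3 t/h

Branch n6 flow = 0.287×1900 = 545.3 t/h.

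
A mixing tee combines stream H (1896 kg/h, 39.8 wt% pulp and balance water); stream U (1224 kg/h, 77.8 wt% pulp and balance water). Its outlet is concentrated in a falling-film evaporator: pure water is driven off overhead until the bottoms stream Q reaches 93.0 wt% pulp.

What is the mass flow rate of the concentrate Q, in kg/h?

1835 kg/h

pulp entering = 1896×0.398 + 1224×0.778 = 1706.9 kg/h.
All pulp reports to Q, so Q = 1706.9/0.930 = 1835.4 kg/h.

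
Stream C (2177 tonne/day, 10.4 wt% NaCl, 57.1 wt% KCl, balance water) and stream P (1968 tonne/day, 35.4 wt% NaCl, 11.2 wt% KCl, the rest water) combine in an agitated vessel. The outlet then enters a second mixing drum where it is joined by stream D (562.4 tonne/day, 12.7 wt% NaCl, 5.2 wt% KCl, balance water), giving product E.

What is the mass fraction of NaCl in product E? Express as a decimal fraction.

Overall, product flow = 4707.4 tonne/day.
NaCl in = 2177×0.104 + 1968×0.354 + 562.4×0.127 = 994.5 tonne/day.
NaCl fraction in E = 0.211.

0.211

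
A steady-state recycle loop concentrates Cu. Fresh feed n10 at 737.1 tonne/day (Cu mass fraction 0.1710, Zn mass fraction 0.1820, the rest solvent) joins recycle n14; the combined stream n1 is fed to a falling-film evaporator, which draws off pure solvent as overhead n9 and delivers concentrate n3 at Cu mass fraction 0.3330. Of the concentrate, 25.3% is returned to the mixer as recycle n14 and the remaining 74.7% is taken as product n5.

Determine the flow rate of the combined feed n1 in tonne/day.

Overall Cu balance (none leaves overhead): Cu in fresh feed = Cu in product, i.e. 737.1×0.171 = (1−0.253)·n3·0.333.
n3 = 126.04/(0.333×0.747) = 506.71 tonne/day.
Recycle n14 = 0.253×506.71 = 128.2 tonne/day.
Combined feed n1 = 737.1 + 128.2 = 865.3 tonne/day.

865.3 tonne/day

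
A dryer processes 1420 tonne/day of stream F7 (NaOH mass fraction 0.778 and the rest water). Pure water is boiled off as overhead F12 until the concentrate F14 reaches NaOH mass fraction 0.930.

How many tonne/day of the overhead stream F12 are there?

232.1 tonne/day

NaOH is conserved: 1420×0.778 = 1104.8 tonne/day all reports to the concentrate.
Concentrate = 1104.8/(target fraction) = 1187.9 tonne/day.
Overhead = 1420 − 1187.9 = 232.09 tonne/day.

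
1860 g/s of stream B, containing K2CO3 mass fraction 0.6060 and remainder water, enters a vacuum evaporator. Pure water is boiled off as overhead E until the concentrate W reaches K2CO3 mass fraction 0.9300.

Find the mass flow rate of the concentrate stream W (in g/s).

1212 g/s

K2CO3 is conserved: 1860×0.606 = 1127.2 g/s all reports to the concentrate.
Concentrate = 1127.2/(target fraction) = 1212 g/s.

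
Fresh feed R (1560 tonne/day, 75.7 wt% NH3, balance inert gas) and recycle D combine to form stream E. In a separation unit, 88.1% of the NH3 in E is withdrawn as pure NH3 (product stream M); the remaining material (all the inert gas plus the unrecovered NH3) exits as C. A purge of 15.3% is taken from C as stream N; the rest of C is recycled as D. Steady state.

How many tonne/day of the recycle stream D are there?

2231 tonne/day

inert gas enters only via R and leaves only via the purge: 1560×0.243 = 0.153×(inert gas in C), and the separation unit passes all inert gas, so inert gas in E = inert gas in C = 2477.6 tonne/day.
NH3 in E: m_A = 1560×0.757 + (1−0.153)·(1−0.881)·m_A, so m_A = 1180.9/0.8992 = 1313.3 tonne/day.
C = (1−0.881)×1313.3 + 2477.6 = 2633.9 tonne/day.
Recycle D = (1−0.153)×2633.9 = 2230.9 tonne/day.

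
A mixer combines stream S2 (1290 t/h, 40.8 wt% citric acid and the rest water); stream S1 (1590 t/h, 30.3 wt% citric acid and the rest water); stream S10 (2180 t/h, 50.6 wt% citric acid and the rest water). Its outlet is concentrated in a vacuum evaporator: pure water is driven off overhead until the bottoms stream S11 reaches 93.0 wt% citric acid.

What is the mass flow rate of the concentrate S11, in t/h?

2270 t/h

citric acid entering = 1290×0.408 + 1590×0.303 + 2180×0.506 = 2111.2 t/h.
All citric acid reports to S11, so S11 = 2111.2/0.930 = 2270.1 t/h.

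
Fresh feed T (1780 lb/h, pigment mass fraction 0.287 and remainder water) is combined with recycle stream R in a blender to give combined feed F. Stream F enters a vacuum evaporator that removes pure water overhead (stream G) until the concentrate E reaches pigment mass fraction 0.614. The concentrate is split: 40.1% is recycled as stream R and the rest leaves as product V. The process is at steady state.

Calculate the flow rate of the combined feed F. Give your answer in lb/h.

Overall pigment balance (none leaves overhead): pigment in fresh feed = pigment in product, i.e. 1780×0.287 = (1−0.401)·E·0.614.
E = 510.86/(0.614×0.599) = 1389 lb/h.
Recycle R = 0.401×1389 = 556.99 lb/h.
Combined feed F = 1780 + 556.99 = 2337 lb/h.

2337 lb/h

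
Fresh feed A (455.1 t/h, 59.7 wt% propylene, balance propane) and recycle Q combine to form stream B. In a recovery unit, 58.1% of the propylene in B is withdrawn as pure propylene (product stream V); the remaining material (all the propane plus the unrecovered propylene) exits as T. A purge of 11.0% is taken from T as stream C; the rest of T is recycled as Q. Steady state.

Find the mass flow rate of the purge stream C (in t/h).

propane enters only via A and leaves only via the purge: 455.1×0.403 = 0.110×(propane in T), and the recovery unit passes all propane, so propane in B = propane in T = 1667.3 t/h.
propylene in B: m_A = 455.1×0.597 + (1−0.110)·(1−0.581)·m_A, so m_A = 271.69/0.6271 = 433.26 t/h.
T = (1−0.581)×433.26 + 1667.3 = 1848.9 t/h.
Purge C = 0.110×1848.9 = 203.37 t/h.

203.4 t/h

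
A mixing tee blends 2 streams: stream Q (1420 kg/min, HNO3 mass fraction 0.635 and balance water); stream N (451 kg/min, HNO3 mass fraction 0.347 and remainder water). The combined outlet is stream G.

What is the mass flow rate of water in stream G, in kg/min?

812.8 kg/min

water out = water in = 1420×0.365 + 451×0.653 = 812.8 kg/min.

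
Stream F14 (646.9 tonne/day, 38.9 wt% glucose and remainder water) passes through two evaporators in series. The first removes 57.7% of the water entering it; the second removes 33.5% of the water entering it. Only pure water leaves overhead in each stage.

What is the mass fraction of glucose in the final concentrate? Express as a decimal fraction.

water in feed = 646.9×0.611 = 395.26 tonne/day.
After stage 1: water left = (1−0.577)×395.26 = 167.19; stream total = 418.84 tonne/day.
After stage 2: water left = (1−0.335)×167.19 = 111.18; final concentrate = 362.83 tonne/day.
glucose fraction = 251.64/362.83 = 0.6936.

0.6936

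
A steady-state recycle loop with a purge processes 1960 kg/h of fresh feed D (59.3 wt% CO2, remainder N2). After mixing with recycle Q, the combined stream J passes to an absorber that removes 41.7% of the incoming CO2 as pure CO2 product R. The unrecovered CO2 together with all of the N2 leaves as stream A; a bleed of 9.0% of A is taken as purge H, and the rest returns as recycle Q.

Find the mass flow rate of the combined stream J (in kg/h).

N2 enters only via D and leaves only via the purge: 1960×0.407 = 0.090×(N2 in A), and the absorber passes all N2, so N2 in J = N2 in A = 8863.6 kg/h.
CO2 in J: m_A = 1960×0.593 + (1−0.090)·(1−0.417)·m_A, so m_A = 1162.3/0.4695 = 2475.7 kg/h.
J = 2475.7 + 8863.6 = 11339 kg/h.

11340 kg/h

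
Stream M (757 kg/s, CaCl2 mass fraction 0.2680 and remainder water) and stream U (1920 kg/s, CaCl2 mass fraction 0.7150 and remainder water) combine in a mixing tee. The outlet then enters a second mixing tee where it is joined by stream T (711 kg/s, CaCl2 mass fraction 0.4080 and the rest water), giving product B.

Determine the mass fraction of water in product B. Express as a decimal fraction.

0.4493

Overall, product flow = 3388 kg/s.
water in = 757×0.732 + 1920×0.285 + 711×0.592 = 1522.2 kg/s.
water fraction in B = 0.4493.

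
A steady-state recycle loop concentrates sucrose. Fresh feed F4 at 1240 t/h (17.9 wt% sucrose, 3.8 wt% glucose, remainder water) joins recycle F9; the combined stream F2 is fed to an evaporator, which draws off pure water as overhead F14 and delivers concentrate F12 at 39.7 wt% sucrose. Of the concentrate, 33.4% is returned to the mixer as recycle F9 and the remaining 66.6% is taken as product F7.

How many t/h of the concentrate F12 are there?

Overall sucrose balance (none leaves overhead): sucrose in fresh feed = sucrose in product, i.e. 1240×0.179 = (1−0.334)·F12·0.397.
F12 = 221.96/(0.397×0.666) = 839.48 t/h.

839.5 t/h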